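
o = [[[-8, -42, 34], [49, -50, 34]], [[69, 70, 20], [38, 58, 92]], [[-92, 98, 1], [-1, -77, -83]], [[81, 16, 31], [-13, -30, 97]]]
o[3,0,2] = 31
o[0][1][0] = 49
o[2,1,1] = -77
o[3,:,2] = [31, 97]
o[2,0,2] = 1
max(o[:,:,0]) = 81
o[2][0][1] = 98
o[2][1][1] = -77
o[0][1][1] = -50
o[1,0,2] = 20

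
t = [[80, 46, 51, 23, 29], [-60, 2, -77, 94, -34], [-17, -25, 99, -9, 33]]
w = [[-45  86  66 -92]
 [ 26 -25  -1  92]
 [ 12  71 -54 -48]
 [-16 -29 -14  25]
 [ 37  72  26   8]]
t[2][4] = 33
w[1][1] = -25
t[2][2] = 99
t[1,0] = -60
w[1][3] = 92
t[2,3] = -9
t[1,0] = -60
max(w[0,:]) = 86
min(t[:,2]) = -77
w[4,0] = 37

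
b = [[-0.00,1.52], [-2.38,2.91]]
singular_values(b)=[3.95, 0.92]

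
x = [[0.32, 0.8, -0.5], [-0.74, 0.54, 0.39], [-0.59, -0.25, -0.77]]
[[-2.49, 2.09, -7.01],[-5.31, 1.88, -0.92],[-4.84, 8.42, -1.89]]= x@[[6.0, -5.66, -0.45],[-3.7, 0.63, -5.68],[2.89, -6.80, 4.64]]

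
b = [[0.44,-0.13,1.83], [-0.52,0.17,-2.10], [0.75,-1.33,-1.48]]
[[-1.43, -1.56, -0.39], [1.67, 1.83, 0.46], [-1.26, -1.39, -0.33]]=b @ [[0.54, 0.59, 0.15], [2.1, 2.30, 0.57], [-0.76, -0.83, -0.21]]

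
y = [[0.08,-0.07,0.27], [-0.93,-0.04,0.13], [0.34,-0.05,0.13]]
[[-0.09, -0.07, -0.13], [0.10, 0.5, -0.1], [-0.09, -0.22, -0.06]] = y @ [[-0.15, -0.56, 0.04], [-0.20, 0.83, 0.53], [-0.34, 0.13, -0.34]]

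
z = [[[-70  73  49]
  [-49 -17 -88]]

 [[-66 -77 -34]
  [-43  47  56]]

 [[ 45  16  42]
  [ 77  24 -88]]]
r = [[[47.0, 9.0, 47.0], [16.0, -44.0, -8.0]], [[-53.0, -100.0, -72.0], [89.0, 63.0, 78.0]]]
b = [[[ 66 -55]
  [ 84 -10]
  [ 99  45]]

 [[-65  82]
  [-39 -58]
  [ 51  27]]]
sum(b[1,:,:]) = -2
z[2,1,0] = 77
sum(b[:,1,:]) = -23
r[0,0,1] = 9.0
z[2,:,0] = [45, 77]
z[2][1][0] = 77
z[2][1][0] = 77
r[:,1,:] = [[16.0, -44.0, -8.0], [89.0, 63.0, 78.0]]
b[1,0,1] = 82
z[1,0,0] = -66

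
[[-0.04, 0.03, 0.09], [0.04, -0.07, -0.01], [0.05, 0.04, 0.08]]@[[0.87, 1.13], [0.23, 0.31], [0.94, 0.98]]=[[0.06, 0.05], [0.01, 0.01], [0.13, 0.15]]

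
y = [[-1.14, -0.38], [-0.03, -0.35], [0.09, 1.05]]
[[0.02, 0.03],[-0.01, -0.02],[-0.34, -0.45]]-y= [[1.16,0.41], [0.02,0.33], [-0.43,-1.5]]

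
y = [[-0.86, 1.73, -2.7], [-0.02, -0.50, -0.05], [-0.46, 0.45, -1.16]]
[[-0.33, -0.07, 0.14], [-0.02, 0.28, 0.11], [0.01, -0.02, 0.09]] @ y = [[0.22, -0.47, 0.73],[-0.04, -0.13, -0.09],[-0.05, 0.07, -0.13]]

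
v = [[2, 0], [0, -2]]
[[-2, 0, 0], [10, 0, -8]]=v@[[-1, 0, 0], [-5, 0, 4]]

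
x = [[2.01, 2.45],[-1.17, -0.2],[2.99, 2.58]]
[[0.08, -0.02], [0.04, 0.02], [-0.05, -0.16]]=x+[[-1.93,-2.47], [1.21,0.22], [-3.04,-2.74]]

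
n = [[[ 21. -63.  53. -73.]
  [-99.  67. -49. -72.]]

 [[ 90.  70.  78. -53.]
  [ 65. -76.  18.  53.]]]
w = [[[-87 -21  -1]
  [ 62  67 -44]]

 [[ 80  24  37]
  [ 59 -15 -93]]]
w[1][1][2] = -93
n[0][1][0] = -99.0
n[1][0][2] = 78.0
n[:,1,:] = [[-99.0, 67.0, -49.0, -72.0], [65.0, -76.0, 18.0, 53.0]]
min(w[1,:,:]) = -93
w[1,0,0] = 80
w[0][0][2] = -1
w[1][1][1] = -15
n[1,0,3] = -53.0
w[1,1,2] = -93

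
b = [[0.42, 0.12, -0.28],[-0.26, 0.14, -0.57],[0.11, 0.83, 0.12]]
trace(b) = 0.68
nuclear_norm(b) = 1.99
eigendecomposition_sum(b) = [[0.41+0.00j, -0.13+0.00j, (-0.11+0j)], [(-0.11-0j), 0.03-0.00j, (0.03+0j)], [(-0.12-0j), (0.04-0j), (0.03+0j)]] + [[(0.01+0.05j), 0.13+0.09j, -0.08+0.10j],  [-0.08+0.10j, 0.05+0.34j, -0.30+0.02j],  [0.12+0.08j, 0.40-0.09j, 0.04+0.35j]] + [[0.01-0.05j, 0.13-0.09j, (-0.08-0.1j)],[-0.08-0.10j, 0.05-0.34j, -0.30-0.02j],[(0.12-0.08j), 0.40+0.09j, 0.04-0.35j]]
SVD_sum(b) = [[0.04, 0.20, -0.0], [0.02, 0.09, -0.00], [0.17, 0.81, -0.01]] + [[-0.04, 0.01, -0.18], [-0.14, 0.02, -0.6], [0.03, -0.0, 0.11]] + [[0.42, -0.09, -0.10], [-0.14, 0.03, 0.03], [-0.09, 0.02, 0.02]]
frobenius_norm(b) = 1.18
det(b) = 0.27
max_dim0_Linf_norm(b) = 0.83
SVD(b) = [[0.24,  0.28,  -0.93],[0.1,  0.95,  0.31],[0.96,  -0.17,  0.2]] @ diag([0.863487429915025, 0.6544978702229963, 0.4719343134932085]) @ [[0.21, 0.98, -0.01], [-0.23, 0.04, -0.97], [-0.95, 0.21, 0.23]]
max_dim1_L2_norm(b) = 0.85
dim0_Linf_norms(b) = [0.42, 0.83, 0.57]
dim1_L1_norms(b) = [0.82, 0.97, 1.06]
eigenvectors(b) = [[(0.93+0j), (0.19+0.2j), (0.19-0.2j)],[-0.24+0.00j, -0.04+0.63j, -0.04-0.63j],[-0.28+0.00j, 0.73+0.00j, (0.73-0j)]]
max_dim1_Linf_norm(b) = 0.83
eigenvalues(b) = [(0.47+0j), (0.1+0.74j), (0.1-0.74j)]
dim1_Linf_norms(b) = [0.42, 0.57, 0.83]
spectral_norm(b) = 0.86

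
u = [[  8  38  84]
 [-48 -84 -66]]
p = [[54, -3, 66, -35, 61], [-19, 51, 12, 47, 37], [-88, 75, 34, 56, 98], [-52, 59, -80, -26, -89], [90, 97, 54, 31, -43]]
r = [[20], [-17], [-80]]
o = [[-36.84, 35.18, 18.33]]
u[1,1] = -84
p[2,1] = 75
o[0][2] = 18.33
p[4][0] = 90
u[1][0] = -48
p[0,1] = -3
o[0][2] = 18.33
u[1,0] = -48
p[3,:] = [-52, 59, -80, -26, -89]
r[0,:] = [20]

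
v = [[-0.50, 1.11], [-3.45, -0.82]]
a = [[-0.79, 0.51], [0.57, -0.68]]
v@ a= [[1.03, -1.01], [2.26, -1.2]]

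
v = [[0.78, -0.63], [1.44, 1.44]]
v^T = [[0.78,1.44], [-0.63,1.44]]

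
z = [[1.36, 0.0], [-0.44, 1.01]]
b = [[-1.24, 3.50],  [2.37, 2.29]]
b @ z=[[-3.23,3.54], [2.22,2.31]]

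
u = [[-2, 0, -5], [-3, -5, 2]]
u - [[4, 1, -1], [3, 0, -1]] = [[-6, -1, -4], [-6, -5, 3]]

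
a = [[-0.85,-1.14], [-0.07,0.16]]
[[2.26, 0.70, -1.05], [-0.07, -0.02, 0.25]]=a @ [[-1.30, -0.44, -0.55], [-1.01, -0.29, 1.33]]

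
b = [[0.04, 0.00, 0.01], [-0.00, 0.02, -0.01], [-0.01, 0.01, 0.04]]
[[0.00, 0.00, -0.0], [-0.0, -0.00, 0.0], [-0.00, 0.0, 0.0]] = b@[[0.02, 0.01, -0.04], [-0.05, 0.0, 0.03], [0.01, 0.01, 0.01]]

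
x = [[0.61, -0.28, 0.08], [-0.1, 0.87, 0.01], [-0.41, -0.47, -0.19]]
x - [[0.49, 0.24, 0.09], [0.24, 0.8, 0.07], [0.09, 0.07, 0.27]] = [[0.12, -0.52, -0.01], [-0.34, 0.07, -0.06], [-0.5, -0.54, -0.46]]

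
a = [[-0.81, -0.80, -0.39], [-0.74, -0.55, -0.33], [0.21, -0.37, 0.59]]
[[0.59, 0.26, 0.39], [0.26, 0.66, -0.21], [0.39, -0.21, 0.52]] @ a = [[-0.59, -0.76, -0.09], [-0.74, -0.49, -0.44], [-0.05, -0.39, 0.22]]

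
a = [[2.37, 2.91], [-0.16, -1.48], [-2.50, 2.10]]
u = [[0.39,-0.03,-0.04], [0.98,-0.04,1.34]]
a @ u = [[3.78,  -0.19,  3.8], [-1.51,  0.06,  -1.98], [1.08,  -0.01,  2.91]]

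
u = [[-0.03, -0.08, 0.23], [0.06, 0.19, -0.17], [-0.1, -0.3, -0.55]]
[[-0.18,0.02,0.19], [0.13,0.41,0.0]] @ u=[[-0.01, -0.04, -0.15], [0.02, 0.07, -0.04]]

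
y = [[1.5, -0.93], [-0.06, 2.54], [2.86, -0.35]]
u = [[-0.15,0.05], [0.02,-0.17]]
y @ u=[[-0.24, 0.23], [0.06, -0.43], [-0.44, 0.2]]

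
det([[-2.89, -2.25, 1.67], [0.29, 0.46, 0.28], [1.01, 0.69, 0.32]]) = -0.736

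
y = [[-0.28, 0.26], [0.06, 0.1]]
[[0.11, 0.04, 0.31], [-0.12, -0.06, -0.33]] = y @ [[-0.96, -0.44, -2.69], [-0.61, -0.33, -1.7]]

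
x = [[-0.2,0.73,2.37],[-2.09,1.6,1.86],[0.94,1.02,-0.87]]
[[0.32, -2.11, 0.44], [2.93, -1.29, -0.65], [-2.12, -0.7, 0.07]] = x @ [[-1.63, -0.59, 0.45], [-0.46, -0.75, -0.12], [0.14, -0.71, 0.26]]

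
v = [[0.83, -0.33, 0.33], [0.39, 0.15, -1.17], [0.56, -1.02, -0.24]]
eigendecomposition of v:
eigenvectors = [[0.01, -0.91, 0.79], [-0.67, -0.4, -0.3], [-0.74, -0.11, 0.53]]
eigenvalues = [-1.16, 0.73, 1.18]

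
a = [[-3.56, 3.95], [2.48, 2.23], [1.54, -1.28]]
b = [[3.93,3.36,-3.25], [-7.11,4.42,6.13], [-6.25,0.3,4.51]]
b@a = [[-10.66, 27.18],  [45.71, -26.07],  [29.94, -29.79]]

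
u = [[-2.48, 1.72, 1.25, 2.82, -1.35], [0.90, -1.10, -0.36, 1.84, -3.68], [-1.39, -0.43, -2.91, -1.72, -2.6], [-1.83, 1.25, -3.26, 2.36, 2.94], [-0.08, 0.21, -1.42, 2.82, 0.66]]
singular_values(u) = [6.39, 5.31, 4.62, 3.1, 0.01]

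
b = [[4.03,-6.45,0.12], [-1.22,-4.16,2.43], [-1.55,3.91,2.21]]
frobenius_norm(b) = 10.25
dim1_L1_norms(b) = [10.6, 7.81, 7.67]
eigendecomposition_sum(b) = [[3.57, -3.03, -1.89], [-1.08, 0.91, 0.57], [-2.65, 2.25, 1.40]] + [[0.71, -0.11, 1.0], [0.24, -0.04, 0.34], [0.96, -0.15, 1.36]] + [[-0.25, -3.31, 1.0], [-0.38, -5.04, 1.53], [0.14, 1.81, -0.55]]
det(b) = -69.78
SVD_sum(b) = [[2.87, -6.93, -0.02],[1.29, -3.11, -0.01],[-1.61, 3.89, 0.01]] + [[0.43, 0.18, -0.54], [-2.19, -0.91, 2.74], [-0.98, -0.41, 1.23]] + [[0.73, 0.30, 0.68], [-0.32, -0.13, -0.30], [1.04, 0.43, 0.97]]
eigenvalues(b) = [5.88, 2.03, -5.84]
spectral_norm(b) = 9.24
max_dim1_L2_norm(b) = 7.61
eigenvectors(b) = [[-0.78,0.58,-0.53], [0.23,0.2,-0.80], [0.58,0.79,0.29]]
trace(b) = 2.08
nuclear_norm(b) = 15.14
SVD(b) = [[-0.81, 0.18, 0.56],[-0.36, -0.90, -0.25],[0.46, -0.40, 0.79]] @ diag([9.238832774508099, 4.033422291444678, 1.8726648348148502]) @ [[-0.38, 0.92, 0.00],[0.60, 0.25, -0.76],[0.70, 0.29, 0.65]]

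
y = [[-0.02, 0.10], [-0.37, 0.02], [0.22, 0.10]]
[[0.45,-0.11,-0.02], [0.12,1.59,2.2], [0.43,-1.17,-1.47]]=y @ [[-0.08,-4.4,-6.02],[4.48,-1.98,-1.42]]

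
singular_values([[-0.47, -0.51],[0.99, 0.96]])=[1.54, 0.03]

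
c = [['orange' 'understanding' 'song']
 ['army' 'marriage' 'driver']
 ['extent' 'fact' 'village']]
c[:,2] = ['song', 'driver', 'village']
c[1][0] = 'army'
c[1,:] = ['army', 'marriage', 'driver']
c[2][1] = 'fact'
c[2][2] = 'village'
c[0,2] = 'song'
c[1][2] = 'driver'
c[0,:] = ['orange', 'understanding', 'song']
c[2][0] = 'extent'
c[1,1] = 'marriage'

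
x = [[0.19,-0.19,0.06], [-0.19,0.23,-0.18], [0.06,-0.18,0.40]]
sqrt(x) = [[0.34, -0.28, 0.01], [-0.28, 0.34, -0.19], [0.01, -0.19, 0.6]]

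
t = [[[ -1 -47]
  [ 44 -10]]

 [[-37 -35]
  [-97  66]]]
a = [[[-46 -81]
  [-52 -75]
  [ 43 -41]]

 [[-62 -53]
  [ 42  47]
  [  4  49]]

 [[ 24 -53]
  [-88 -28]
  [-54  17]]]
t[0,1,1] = -10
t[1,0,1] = -35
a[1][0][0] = -62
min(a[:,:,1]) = -81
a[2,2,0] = -54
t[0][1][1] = -10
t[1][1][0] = -97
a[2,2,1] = 17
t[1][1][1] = 66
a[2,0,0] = 24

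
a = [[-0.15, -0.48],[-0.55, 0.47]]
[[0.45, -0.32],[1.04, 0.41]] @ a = [[0.11, -0.37], [-0.38, -0.31]]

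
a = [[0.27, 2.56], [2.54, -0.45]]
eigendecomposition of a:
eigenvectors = [[0.76, -0.66], [0.65, 0.75]]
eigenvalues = [2.49, -2.67]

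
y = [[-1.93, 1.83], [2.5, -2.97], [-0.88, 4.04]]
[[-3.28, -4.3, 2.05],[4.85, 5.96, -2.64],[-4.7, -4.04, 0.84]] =y @ [[0.75, 1.61, -1.09], [-1.0, -0.65, -0.03]]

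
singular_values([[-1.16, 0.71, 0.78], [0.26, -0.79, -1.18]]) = [2.02, 0.69]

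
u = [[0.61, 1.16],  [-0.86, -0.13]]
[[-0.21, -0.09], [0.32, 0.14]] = u @ [[-0.37, -0.16], [0.01, 0.01]]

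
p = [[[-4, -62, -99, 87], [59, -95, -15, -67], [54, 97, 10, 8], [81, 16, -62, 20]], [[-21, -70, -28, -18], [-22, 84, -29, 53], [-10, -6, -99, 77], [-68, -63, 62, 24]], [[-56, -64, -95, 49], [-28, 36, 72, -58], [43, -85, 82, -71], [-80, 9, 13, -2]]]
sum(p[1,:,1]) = -55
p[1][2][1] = -6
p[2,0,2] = -95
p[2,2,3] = -71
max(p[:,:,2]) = 82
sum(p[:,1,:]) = -10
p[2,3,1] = 9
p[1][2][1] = -6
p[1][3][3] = 24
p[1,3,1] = -63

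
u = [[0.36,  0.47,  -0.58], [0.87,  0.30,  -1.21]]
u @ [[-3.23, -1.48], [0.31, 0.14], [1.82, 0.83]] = [[-2.07,-0.95], [-4.92,-2.25]]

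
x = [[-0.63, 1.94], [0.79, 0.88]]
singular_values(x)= [2.15, 0.97]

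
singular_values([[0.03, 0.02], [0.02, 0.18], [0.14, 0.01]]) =[0.19, 0.14]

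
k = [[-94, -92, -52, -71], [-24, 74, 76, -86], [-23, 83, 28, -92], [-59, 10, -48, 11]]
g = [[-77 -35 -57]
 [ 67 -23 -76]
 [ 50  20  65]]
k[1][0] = -24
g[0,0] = -77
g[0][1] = -35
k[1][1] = 74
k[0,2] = -52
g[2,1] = 20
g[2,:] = [50, 20, 65]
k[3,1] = 10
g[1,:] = [67, -23, -76]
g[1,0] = 67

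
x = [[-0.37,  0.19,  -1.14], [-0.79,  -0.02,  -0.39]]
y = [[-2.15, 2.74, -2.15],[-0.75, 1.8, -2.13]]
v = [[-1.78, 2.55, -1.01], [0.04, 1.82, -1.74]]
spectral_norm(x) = 1.39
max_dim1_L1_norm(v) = 5.34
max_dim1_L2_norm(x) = 1.21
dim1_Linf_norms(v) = [2.55, 1.82]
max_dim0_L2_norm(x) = 1.2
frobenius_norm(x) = 1.50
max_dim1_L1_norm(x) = 1.7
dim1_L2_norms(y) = [4.09, 2.89]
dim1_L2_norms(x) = [1.21, 0.88]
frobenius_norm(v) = 4.13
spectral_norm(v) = 3.90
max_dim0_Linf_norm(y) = 2.74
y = v + x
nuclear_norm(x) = 1.95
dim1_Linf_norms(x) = [1.14, 0.79]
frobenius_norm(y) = 5.01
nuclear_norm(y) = 5.75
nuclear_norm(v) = 5.25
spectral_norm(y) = 4.94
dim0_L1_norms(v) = [1.82, 4.37, 2.75]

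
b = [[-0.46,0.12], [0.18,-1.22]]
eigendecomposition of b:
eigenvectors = [[0.97, -0.15], [0.22, 0.99]]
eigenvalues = [-0.43, -1.25]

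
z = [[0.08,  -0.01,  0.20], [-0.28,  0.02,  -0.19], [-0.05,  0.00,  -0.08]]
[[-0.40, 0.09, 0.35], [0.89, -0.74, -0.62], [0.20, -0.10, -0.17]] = z@[[-2.5,3.24,1.39], [0.13,0.67,-0.3], [-0.97,-0.80,1.20]]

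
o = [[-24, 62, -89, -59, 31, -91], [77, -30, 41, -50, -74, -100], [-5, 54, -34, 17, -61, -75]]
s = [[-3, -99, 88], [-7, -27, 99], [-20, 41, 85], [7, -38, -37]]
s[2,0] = -20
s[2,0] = -20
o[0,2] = -89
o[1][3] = -50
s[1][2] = 99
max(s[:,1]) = 41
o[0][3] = -59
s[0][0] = -3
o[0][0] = -24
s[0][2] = 88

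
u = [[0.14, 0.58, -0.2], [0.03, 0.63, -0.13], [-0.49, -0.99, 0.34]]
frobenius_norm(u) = 1.47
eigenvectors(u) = [[0.44, -0.30, 0.43],  [0.15, 0.29, 0.34],  [0.88, 0.91, -0.84]]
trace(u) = 1.11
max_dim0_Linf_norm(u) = 0.99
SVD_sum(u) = [[0.2,0.57,-0.18], [0.20,0.56,-0.18], [-0.37,-1.04,0.33]] + [[-0.05, 0.02, 0.01], [-0.17, 0.07, 0.03], [-0.12, 0.05, 0.02]] + [[-0.01, -0.01, -0.03],[0.00, 0.0, 0.02],[-0.0, -0.0, -0.01]]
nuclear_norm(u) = 1.72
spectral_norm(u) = 1.45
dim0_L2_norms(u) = [0.51, 1.31, 0.42]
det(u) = -0.01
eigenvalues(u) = [-0.07, 0.19, 0.99]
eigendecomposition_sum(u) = [[-0.04, 0.01, -0.02], [-0.01, 0.0, -0.01], [-0.08, 0.02, -0.03]] + [[0.06,  -0.10,  -0.01], [-0.05,  0.10,  0.01], [-0.17,  0.3,  0.04]] + [[0.12, 0.67, -0.17], [0.10, 0.53, -0.14], [-0.24, -1.31, 0.34]]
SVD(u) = [[-0.43, -0.24, 0.87], [-0.43, -0.79, -0.43], [0.79, -0.56, 0.24]] @ diag([1.4454599825269285, 0.2360901851489521, 0.037508177636162106]) @ [[-0.32, -0.9, 0.29], [0.91, -0.37, -0.16], [-0.25, -0.21, -0.94]]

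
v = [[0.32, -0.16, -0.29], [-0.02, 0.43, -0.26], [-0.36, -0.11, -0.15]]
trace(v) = 0.60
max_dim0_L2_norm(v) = 0.48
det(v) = -0.09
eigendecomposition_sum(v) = [[-0.07+0.00j,(-0.03+0j),-0.14-0.00j], [(-0.05+0j),(-0.02+0j),-0.09-0.00j], [(-0.14+0j),-0.07+0.00j,(-0.27-0j)]] + [[(0.2+0.03j), -0.06+0.19j, -0.08-0.08j], [(0.01-0.23j), (0.23+0.05j), -0.08+0.10j], [(-0.11+0.04j), (-0.02-0.11j), (0.06+0.02j)]] + [[(0.2-0.03j), (-0.06-0.19j), (-0.08+0.08j)], [0.01+0.23j, (0.23-0.05j), (-0.08-0.1j)], [-0.11-0.04j, -0.02+0.11j, 0.06-0.02j]]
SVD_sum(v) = [[0.00,0.05,-0.03], [0.04,0.41,-0.27], [-0.00,-0.03,0.02]] + [[0.38, -0.11, -0.1],[-0.06, 0.02, 0.02],[-0.25, 0.07, 0.07]] + [[-0.07,-0.10,-0.16], [-0.00,-0.00,-0.00], [-0.11,-0.15,-0.24]]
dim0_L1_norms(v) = [0.7, 0.7, 0.7]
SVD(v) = [[-0.11, 0.83, 0.55], [-0.99, -0.13, 0.01], [0.08, -0.54, 0.84]] @ diag([0.5029998230934196, 0.4972029700114452, 0.3591383919602392]) @ [[-0.09, -0.83, 0.55],  [0.93, -0.26, -0.25],  [-0.35, -0.49, -0.80]]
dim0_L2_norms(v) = [0.48, 0.47, 0.42]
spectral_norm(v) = 0.50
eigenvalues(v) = [(-0.37+0j), (0.48+0.1j), (0.48-0.1j)]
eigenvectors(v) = [[(0.43+0j), 0.06-0.61j, (0.06+0.61j)], [(0.29+0j), -0.71+0.00j, (-0.71-0j)], [0.86+0.00j, 0.14+0.32j, (0.14-0.32j)]]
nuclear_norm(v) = 1.36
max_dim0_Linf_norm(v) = 0.43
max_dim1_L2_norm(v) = 0.5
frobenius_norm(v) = 0.79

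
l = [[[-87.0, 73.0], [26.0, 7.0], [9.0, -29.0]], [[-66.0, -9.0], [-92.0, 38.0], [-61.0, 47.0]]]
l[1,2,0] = -61.0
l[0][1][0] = 26.0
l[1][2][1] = 47.0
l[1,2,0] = -61.0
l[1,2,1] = 47.0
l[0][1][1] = 7.0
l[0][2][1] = -29.0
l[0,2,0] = 9.0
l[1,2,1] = 47.0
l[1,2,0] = -61.0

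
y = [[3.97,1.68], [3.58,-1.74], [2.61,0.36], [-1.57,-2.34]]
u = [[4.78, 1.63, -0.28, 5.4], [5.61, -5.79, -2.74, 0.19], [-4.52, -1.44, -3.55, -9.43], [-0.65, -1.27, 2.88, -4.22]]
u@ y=[[15.6, -7.54], [-5.91, 18.07], [-17.56, 15.70], [7.02, 12.03]]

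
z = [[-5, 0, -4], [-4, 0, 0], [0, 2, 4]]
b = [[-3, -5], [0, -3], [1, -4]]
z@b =[[11, 41], [12, 20], [4, -22]]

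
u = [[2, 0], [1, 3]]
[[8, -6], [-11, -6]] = u@ [[4, -3], [-5, -1]]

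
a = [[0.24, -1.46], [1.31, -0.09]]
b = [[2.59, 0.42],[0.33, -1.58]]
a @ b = [[0.14,2.41], [3.36,0.69]]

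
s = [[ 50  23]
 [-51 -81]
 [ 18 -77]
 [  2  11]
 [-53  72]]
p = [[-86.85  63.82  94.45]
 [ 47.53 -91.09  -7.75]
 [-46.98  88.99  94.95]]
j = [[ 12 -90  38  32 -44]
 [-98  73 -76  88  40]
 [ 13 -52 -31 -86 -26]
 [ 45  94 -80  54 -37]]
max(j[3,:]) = 94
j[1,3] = 88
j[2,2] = -31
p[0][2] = 94.45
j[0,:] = [12, -90, 38, 32, -44]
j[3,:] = [45, 94, -80, 54, -37]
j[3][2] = -80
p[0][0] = -86.85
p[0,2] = 94.45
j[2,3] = -86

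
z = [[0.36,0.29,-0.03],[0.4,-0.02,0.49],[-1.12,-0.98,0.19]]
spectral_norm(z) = 1.59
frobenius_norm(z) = 1.69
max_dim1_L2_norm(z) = 1.5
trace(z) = 0.53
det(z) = 0.00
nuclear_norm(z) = 2.18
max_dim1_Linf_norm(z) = 1.12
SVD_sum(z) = [[0.36, 0.29, -0.03], [0.20, 0.17, -0.02], [-1.16, -0.95, 0.1]] + [[0.0, -0.00, 0.0], [0.20, -0.19, 0.51], [0.03, -0.03, 0.09]] + [[0.0, -0.0, -0.0], [-0.00, 0.00, 0.0], [0.0, -0.0, -0.00]]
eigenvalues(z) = [(0.01+0j), (0.26+0.56j), (0.26-0.56j)]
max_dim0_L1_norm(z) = 1.88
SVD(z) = [[-0.29, -0.00, 0.96], [-0.17, -0.98, -0.06], [0.94, -0.17, 0.29]] @ diag([1.5888256834065921, 0.5844862844291394, 0.00295483701663217]) @ [[-0.77,-0.63,0.07], [-0.34,0.32,-0.88], [0.54,-0.70,-0.47]]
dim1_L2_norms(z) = [0.46, 0.63, 1.5]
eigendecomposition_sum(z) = [[(0.01-0j), -0.00+0.00j, 0.00-0.00j],  [(-0.01+0j), -0j, -0.00+0.00j],  [-0.01+0.00j, 0.00-0.00j, -0.00+0.00j]] + [[0.18-0.17j, (0.15-0.05j), -0.02-0.12j], [(0.21+0.46j), -0.01+0.32j, 0.25+0.05j], [-0.56+0.64j, -0.49+0.21j, (0.1+0.41j)]] + [[(0.18+0.17j),0.15+0.05j,(-0.02+0.12j)], [0.21-0.46j,(-0.01-0.32j),(0.25-0.05j)], [-0.56-0.64j,-0.49-0.21j,(0.1-0.41j)]]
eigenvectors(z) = [[(-0.53+0j),0.24+0.02j,(0.24-0.02j)], [(0.7+0j),(-0.21+0.45j),(-0.21-0.45j)], [(0.47+0j),(-0.83+0j),(-0.83-0j)]]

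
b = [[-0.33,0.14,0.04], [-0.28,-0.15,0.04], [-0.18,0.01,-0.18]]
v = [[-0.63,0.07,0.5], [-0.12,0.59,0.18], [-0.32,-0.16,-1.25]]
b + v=[[-0.96,0.21,0.54], [-0.40,0.44,0.22], [-0.50,-0.15,-1.43]]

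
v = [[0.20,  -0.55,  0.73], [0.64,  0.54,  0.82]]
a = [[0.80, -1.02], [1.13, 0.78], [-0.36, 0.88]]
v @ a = [[-0.72, 0.01], [0.83, 0.49]]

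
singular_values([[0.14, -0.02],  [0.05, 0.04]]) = [0.15, 0.04]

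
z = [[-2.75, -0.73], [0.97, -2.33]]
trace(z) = -5.08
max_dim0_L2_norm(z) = 2.92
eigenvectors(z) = [[(0.16-0.63j), 0.16+0.63j], [(-0.76+0j), -0.76-0.00j]]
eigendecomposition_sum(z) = [[(-1.37+0.08j), -0.36-1.14j], [(0.49+1.51j), (-1.16+0.73j)]] + [[-1.37-0.08j, -0.36+1.14j], [0.49-1.51j, (-1.16-0.73j)]]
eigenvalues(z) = [(-2.54+0.81j), (-2.54-0.81j)]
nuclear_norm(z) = 5.36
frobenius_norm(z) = 3.80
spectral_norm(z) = 2.92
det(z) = 7.12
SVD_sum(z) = [[-2.65, 0.26],  [1.19, -0.12]] + [[-0.10, -0.99], [-0.22, -2.21]]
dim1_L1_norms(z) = [3.48, 3.3]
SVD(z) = [[-0.91,0.41], [0.41,0.91]] @ diag([2.9203187773627883, 2.436583312464876]) @ [[1.00, -0.10], [-0.10, -1.00]]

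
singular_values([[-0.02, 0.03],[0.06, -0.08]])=[0.11, 0.0]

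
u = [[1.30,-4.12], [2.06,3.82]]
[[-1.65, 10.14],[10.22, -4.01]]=u@[[2.66, 1.65], [1.24, -1.94]]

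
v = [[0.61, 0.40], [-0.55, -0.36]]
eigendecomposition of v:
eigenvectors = [[0.74,-0.55], [-0.67,0.84]]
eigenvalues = [0.25, 0.0]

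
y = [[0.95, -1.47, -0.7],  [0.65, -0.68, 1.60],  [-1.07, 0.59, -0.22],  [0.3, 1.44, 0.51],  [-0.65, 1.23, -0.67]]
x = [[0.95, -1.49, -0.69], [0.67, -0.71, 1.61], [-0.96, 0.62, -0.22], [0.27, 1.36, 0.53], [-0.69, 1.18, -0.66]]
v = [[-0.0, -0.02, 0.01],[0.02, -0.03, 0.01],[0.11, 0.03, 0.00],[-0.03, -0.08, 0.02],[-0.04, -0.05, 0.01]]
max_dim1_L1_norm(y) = 3.12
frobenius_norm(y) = 3.65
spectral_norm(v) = 0.14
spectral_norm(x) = 2.86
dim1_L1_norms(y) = [3.12, 2.93, 1.88, 2.25, 2.55]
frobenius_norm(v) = 0.16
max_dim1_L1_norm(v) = 0.14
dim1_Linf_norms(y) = [1.47, 1.6, 1.07, 1.44, 1.23]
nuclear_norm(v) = 0.23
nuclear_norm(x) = 5.78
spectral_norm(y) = 2.88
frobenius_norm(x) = 3.61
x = v + y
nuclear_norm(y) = 5.92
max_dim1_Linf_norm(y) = 1.6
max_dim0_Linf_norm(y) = 1.6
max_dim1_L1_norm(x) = 3.13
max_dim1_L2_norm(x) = 1.9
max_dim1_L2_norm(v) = 0.11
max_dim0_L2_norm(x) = 2.52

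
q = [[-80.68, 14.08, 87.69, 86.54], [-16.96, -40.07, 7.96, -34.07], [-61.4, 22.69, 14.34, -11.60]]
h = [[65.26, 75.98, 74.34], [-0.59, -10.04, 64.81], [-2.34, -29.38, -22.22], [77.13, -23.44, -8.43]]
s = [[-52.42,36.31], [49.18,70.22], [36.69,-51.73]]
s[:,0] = [-52.42, 49.18, 36.69]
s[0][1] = 36.31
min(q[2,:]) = -61.4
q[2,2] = 14.34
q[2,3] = -11.6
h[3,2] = -8.43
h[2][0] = -2.34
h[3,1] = -23.44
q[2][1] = 22.69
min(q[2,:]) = -61.4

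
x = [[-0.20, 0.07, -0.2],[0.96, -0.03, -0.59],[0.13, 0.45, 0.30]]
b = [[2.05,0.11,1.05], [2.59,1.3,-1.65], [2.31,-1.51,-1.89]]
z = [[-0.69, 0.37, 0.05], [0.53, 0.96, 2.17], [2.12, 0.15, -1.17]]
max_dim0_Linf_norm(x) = 0.96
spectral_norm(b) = 4.44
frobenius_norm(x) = 1.29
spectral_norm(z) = 2.71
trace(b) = 1.46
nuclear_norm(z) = 5.39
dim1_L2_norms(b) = [2.31, 3.33, 3.34]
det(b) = -17.28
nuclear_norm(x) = 1.95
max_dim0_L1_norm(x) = 1.29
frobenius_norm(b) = 5.26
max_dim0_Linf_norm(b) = 2.59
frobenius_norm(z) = 3.52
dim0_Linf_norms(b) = [2.59, 1.51, 1.89]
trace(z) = -0.90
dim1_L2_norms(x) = [0.29, 1.13, 0.56]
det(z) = 2.83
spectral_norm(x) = 1.13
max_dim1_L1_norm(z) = 3.66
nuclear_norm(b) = 8.40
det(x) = -0.16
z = x @ b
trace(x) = 0.07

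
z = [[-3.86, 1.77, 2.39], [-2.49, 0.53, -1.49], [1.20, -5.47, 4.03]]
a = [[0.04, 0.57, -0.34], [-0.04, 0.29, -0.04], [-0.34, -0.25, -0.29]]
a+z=[[-3.82, 2.34, 2.05], [-2.53, 0.82, -1.53], [0.86, -5.72, 3.74]]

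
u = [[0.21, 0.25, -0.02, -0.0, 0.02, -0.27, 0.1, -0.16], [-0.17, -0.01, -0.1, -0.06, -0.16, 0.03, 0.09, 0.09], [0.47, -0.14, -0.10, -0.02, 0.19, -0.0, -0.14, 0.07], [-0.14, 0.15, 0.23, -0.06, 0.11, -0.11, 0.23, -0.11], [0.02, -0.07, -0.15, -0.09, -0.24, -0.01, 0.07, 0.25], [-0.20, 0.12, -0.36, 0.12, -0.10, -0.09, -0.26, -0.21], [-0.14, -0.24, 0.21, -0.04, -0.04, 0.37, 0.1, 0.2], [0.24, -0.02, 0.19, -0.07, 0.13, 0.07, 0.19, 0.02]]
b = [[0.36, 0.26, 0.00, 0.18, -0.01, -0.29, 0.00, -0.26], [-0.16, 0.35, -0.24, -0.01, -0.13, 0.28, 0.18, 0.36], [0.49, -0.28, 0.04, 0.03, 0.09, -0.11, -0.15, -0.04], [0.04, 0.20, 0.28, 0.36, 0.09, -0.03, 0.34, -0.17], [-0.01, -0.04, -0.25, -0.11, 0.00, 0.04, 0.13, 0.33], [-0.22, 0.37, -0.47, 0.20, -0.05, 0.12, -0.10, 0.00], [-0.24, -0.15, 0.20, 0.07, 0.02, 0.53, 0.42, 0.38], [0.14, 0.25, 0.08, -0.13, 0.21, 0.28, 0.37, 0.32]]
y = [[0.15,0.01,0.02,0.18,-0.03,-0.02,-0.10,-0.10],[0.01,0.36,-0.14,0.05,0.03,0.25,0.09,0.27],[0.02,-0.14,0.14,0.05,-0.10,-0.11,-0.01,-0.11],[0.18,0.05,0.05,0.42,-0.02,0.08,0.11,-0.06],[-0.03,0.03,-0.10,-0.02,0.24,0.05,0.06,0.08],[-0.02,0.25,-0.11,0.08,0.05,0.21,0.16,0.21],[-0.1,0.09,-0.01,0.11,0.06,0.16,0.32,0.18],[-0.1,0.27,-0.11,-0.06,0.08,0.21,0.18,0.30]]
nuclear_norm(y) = 2.15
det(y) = 0.00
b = u + y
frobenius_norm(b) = 1.87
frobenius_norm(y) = 1.20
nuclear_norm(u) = 2.79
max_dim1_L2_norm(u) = 0.57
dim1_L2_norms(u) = [0.46, 0.29, 0.56, 0.43, 0.4, 0.57, 0.56, 0.4]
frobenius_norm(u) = 1.33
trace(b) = 1.97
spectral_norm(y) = 0.98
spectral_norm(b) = 1.25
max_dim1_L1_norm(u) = 1.46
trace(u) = -0.17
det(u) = 0.00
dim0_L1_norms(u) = [1.59, 1.0, 1.36, 0.46, 0.99, 0.95, 1.18, 1.11]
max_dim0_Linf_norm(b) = 0.53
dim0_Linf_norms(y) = [0.18, 0.36, 0.14, 0.42, 0.24, 0.25, 0.32, 0.3]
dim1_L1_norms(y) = [0.61, 1.2, 0.68, 0.97, 0.61, 1.09, 1.03, 1.31]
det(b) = -0.00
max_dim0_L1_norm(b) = 1.9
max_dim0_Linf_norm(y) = 0.42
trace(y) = 2.14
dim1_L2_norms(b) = [0.62, 0.68, 0.6, 0.63, 0.45, 0.69, 0.85, 0.68]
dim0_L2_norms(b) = [0.72, 0.73, 0.68, 0.49, 0.28, 0.74, 0.71, 0.76]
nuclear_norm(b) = 4.26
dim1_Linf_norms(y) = [0.18, 0.36, 0.14, 0.42, 0.24, 0.25, 0.32, 0.3]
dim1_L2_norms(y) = [0.28, 0.54, 0.28, 0.49, 0.29, 0.44, 0.44, 0.52]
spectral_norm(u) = 0.80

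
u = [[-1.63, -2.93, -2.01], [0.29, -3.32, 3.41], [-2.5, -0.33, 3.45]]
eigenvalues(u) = [(4.6+0j), (-3.05+2.02j), (-3.05-2.02j)]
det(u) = 61.62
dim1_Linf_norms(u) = [2.93, 3.41, 3.45]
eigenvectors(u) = [[-0.43+0.00j, (-0.76+0j), -0.76-0.00j], [0.34+0.00j, (-0.17+0.56j), (-0.17-0.56j)], [0.83+0.00j, (-0.28-0.06j), (-0.28+0.06j)]]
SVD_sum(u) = [[-0.05, -0.11, 0.17], [-1.10, -2.22, 3.66], [-0.91, -1.83, 3.02]] + [[-0.71,-3.09,-2.09], [-0.15,-0.63,-0.43], [0.22,0.94,0.64]] + [[-0.87, 0.27, -0.1], [1.53, -0.47, 0.18], [-1.81, 0.56, -0.21]]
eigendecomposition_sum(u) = [[0.75+0.00j, (-0.2-0j), -1.90+0.00j], [(-0.6-0j), 0.16+0.00j, (1.52-0j)], [-1.46-0.00j, 0.39+0.00j, (3.69-0j)]] + [[(-1.19+0.97j), -1.37-1.92j, (-0.05+1.29j)], [(0.45+1.11j), (-1.74+0.57j), 0.95+0.34j], [-0.52+0.27j, -0.36-0.82j, -0.12+0.48j]] + [[-1.19-0.97j, -1.37+1.92j, (-0.05-1.29j)], [0.45-1.11j, (-1.74-0.57j), (0.95-0.34j)], [(-0.52-0.27j), (-0.36+0.82j), (-0.12-0.48j)]]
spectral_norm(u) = 5.73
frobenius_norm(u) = 7.50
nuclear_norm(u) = 12.43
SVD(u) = [[0.04,0.94,-0.34], [0.77,0.19,0.61], [0.64,-0.29,-0.72]] @ diag([5.732438213541207, 4.043440327396247, 2.6585037985149103]) @ [[-0.25,-0.50,0.83], [-0.19,-0.81,-0.55], [0.95,-0.29,0.11]]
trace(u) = -1.50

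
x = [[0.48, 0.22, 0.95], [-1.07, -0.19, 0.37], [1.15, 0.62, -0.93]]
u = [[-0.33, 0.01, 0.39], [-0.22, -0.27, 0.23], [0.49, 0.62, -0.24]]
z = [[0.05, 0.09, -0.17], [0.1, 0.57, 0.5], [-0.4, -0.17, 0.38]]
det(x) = -0.57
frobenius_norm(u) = 1.06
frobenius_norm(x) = 2.25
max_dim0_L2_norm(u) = 0.68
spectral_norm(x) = 1.94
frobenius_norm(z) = 0.98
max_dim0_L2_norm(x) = 1.64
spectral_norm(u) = 0.98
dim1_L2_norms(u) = [0.51, 0.42, 0.83]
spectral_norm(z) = 0.77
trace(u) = -0.84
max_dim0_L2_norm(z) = 0.65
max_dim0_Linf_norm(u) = 0.62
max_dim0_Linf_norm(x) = 1.15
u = x @ z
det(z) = -0.04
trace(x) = -0.64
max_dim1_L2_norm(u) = 0.83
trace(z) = 1.00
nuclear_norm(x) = 3.32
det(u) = 0.02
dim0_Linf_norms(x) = [1.15, 0.62, 0.95]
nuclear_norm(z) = 1.46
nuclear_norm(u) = 1.43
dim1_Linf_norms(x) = [0.95, 1.07, 1.15]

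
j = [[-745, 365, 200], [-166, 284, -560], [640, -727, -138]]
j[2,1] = -727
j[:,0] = [-745, -166, 640]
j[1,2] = -560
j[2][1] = -727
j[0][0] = -745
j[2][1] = -727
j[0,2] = 200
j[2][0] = 640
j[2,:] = [640, -727, -138]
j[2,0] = 640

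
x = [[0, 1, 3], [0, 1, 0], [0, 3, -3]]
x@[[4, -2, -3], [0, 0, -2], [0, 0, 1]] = [[0, 0, 1], [0, 0, -2], [0, 0, -9]]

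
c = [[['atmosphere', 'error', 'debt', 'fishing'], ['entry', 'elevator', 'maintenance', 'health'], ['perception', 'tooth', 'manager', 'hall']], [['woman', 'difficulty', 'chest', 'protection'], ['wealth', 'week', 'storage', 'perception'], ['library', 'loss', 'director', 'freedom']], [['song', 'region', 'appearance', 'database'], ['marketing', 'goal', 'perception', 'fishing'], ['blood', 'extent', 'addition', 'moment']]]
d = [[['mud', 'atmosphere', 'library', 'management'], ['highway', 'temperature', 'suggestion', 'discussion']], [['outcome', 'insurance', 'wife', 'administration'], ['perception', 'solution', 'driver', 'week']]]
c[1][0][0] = 'woman'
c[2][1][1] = 'goal'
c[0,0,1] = 'error'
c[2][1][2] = 'perception'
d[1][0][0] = 'outcome'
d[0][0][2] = 'library'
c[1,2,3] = 'freedom'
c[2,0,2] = 'appearance'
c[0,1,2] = 'maintenance'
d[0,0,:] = ['mud', 'atmosphere', 'library', 'management']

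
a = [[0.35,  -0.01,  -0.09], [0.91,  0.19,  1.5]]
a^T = [[0.35, 0.91], [-0.01, 0.19], [-0.09, 1.50]]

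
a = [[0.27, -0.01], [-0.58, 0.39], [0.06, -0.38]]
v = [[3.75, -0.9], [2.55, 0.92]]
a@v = [[0.99, -0.25], [-1.18, 0.88], [-0.74, -0.40]]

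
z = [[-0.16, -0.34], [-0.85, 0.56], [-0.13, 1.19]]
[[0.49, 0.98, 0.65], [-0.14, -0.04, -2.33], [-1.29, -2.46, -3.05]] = z @ [[-0.59, -1.42, 1.13], [-1.15, -2.22, -2.44]]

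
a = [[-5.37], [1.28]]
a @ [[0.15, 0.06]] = [[-0.81, -0.32],[0.19, 0.08]]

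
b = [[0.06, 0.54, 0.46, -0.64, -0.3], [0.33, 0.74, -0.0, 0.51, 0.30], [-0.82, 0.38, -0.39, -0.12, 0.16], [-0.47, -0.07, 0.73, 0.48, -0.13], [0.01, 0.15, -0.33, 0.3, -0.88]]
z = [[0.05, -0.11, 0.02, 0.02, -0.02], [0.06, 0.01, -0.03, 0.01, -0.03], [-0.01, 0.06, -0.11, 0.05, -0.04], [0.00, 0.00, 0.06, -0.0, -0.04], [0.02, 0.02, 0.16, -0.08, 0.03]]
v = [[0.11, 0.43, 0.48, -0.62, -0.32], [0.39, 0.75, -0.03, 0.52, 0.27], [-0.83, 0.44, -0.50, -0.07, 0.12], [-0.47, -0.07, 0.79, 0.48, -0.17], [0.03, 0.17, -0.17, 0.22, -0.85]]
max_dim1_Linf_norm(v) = 0.85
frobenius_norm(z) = 0.28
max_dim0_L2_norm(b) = 1.01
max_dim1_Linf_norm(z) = 0.16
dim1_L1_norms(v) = [1.96, 1.96, 1.96, 1.98, 1.44]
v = b + z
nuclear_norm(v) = 5.01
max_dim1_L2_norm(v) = 1.07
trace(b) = 0.01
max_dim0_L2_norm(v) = 1.07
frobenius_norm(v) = 2.25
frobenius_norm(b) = 2.24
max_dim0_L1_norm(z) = 0.38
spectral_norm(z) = 0.23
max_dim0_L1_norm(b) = 2.05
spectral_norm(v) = 1.14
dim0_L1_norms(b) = [1.69, 1.88, 1.91, 2.05, 1.77]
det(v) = -0.98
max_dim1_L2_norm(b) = 1.0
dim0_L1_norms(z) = [0.14, 0.2, 0.38, 0.16, 0.16]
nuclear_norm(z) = 0.50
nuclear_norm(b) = 5.01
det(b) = -1.01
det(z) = -0.00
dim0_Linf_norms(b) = [0.82, 0.74, 0.73, 0.64, 0.88]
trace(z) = -0.02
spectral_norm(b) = 1.01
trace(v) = -0.01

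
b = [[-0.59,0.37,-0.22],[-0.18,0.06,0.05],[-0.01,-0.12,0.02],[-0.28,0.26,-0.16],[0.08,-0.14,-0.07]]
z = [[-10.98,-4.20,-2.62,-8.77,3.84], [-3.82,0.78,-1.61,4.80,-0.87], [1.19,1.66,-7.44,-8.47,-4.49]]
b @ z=[[4.8, 2.40, 2.59, 8.81, -1.6], [1.81, 0.89, 0.0, 1.44, -0.97], [0.59, -0.02, 0.07, -0.66, -0.02], [1.89, 1.11, 1.51, 5.06, -0.58], [-0.43, -0.56, 0.54, -0.78, 0.74]]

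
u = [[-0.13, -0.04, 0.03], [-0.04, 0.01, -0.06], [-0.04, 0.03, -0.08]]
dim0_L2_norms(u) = [0.14, 0.05, 0.1]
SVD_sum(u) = [[-0.13,-0.02,-0.01], [-0.04,-0.01,-0.0], [-0.04,-0.01,-0.0]] + [[-0.0,-0.02,0.04], [0.00,0.02,-0.05], [0.0,0.03,-0.08]] + [[-0.0, 0.00, 0.00], [0.00, -0.01, -0.00], [-0.0, 0.0, 0.0]]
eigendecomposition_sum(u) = [[-0.13,-0.04,0.03], [-0.06,-0.02,0.01], [-0.06,-0.02,0.01]] + [[-0.0, -0.01, 0.01], [0.02, 0.08, -0.13], [0.02, 0.08, -0.13]] + [[-0.00, 0.01, -0.01],[0.0, -0.05, 0.05],[0.00, -0.03, 0.03]]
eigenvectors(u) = [[0.83, 0.08, 0.16], [0.39, -0.70, -0.84], [0.39, -0.70, -0.53]]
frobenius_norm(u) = 0.18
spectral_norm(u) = 0.14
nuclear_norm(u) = 0.26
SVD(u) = [[-0.91, 0.41, 0.08], [-0.3, -0.52, -0.8], [-0.29, -0.75, 0.59]] @ diag([0.14454400264203845, 0.11247541449457867, 0.007504161145066557]) @ [[0.98, 0.17, 0.09], [-0.02, -0.39, 0.92], [-0.19, 0.9, 0.38]]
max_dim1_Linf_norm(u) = 0.13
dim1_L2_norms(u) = [0.14, 0.07, 0.09]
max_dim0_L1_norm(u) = 0.21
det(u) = -0.00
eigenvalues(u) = [-0.13, -0.05, -0.02]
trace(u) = -0.20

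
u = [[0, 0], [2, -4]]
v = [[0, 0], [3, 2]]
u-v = [[0, 0], [-1, -6]]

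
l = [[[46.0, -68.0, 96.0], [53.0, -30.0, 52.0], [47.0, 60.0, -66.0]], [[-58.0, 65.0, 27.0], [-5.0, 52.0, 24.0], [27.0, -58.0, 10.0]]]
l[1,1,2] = 24.0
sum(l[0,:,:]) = 190.0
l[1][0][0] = -58.0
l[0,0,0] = 46.0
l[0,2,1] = 60.0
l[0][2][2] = -66.0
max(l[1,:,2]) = 27.0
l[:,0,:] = [[46.0, -68.0, 96.0], [-58.0, 65.0, 27.0]]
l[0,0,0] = 46.0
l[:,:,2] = [[96.0, 52.0, -66.0], [27.0, 24.0, 10.0]]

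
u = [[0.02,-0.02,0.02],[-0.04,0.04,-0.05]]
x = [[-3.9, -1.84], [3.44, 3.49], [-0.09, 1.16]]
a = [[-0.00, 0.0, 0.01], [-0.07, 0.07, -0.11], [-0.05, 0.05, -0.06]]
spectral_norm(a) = 0.17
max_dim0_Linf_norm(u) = 0.05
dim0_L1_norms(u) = [0.06, 0.06, 0.07]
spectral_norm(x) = 6.46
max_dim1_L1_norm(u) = 0.13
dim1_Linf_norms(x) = [3.9, 3.49, 1.16]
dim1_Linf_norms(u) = [0.02, 0.05]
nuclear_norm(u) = 0.09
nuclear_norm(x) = 7.96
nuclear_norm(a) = 0.19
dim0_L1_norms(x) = [7.43, 6.49]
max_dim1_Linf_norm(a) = 0.11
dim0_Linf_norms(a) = [0.07, 0.07, 0.11]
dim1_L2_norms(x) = [4.31, 4.9, 1.16]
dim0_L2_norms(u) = [0.04, 0.04, 0.05]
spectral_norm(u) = 0.08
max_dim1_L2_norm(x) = 4.9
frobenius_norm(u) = 0.08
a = x @ u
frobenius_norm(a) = 0.17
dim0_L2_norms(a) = [0.09, 0.09, 0.13]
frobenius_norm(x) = 6.63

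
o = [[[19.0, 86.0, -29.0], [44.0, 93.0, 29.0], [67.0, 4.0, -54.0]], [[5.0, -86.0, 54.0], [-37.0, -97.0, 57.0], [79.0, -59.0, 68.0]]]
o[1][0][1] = -86.0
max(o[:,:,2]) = 68.0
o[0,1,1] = 93.0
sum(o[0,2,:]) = 17.0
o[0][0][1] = 86.0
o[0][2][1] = 4.0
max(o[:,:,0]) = 79.0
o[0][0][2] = -29.0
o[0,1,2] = 29.0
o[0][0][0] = 19.0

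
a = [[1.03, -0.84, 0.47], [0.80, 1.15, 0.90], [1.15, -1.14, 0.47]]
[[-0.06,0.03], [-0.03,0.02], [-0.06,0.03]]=a@[[-0.09,  0.05], [-0.01,  0.01], [0.06,  -0.03]]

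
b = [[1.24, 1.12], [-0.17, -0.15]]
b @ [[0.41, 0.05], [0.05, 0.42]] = [[0.56, 0.53], [-0.08, -0.07]]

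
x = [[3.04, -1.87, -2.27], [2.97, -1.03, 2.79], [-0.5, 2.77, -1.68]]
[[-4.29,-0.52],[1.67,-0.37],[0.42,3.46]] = x@ [[-0.16, 0.46], [0.76, 1.23], [1.05, -0.17]]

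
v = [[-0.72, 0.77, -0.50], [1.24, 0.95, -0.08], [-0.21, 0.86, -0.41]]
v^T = [[-0.72, 1.24, -0.21], [0.77, 0.95, 0.86], [-0.50, -0.08, -0.41]]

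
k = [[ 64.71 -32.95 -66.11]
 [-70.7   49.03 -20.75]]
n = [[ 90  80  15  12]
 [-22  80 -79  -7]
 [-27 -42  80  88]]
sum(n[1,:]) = -28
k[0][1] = -32.95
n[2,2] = 80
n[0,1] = 80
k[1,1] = 49.03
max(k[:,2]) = -20.75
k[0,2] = -66.11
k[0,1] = -32.95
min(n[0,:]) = 12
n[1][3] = -7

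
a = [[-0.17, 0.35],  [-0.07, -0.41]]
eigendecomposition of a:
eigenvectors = [[(0.91+0j), 0.91-0.00j], [(-0.31+0.26j), -0.31-0.26j]]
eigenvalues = [(-0.29+0.1j), (-0.29-0.1j)]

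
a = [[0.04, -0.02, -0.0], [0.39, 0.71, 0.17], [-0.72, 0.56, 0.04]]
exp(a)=[[1.04,-0.03,-0.0], [0.51,2.11,0.26], [-0.62,0.85,1.1]]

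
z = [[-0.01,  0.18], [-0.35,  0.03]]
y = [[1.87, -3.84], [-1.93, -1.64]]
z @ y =[[-0.37, -0.26], [-0.71, 1.29]]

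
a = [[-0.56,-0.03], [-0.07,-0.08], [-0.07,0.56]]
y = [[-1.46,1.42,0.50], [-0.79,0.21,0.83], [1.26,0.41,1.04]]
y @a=[[0.68, 0.21], [0.37, 0.47], [-0.81, 0.51]]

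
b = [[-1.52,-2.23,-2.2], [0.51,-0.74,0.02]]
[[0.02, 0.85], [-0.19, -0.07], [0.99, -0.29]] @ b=[[0.4, -0.67, -0.03], [0.25, 0.48, 0.42], [-1.65, -1.99, -2.18]]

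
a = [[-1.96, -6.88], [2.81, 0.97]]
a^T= [[-1.96,2.81],[-6.88,0.97]]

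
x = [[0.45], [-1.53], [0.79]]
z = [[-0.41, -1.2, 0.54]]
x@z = [[-0.18, -0.54, 0.24], [0.63, 1.84, -0.83], [-0.32, -0.95, 0.43]]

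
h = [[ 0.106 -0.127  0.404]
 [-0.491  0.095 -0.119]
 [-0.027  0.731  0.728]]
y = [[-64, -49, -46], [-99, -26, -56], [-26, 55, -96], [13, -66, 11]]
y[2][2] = -96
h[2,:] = [-0.027, 0.731, 0.728]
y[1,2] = -56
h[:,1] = [-0.127, 0.095, 0.731]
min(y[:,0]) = -99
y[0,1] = -49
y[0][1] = -49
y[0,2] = -46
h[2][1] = 0.731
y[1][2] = -56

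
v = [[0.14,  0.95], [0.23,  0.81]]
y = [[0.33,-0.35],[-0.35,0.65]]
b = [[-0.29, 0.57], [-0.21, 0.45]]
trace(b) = 0.16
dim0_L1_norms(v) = [0.37, 1.76]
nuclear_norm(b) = 0.82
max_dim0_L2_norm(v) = 1.25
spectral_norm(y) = 0.87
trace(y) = 0.98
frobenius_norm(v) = 1.28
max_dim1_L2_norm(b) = 0.64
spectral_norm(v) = 1.27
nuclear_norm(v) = 1.36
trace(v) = 0.95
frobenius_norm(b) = 0.81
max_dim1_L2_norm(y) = 0.74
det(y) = 0.09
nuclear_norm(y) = 0.98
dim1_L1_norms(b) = [0.86, 0.66]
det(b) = -0.01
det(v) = -0.11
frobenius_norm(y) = 0.88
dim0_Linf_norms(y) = [0.35, 0.65]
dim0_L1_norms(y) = [0.68, 1.0]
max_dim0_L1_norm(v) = 1.76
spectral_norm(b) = 0.81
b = v @ y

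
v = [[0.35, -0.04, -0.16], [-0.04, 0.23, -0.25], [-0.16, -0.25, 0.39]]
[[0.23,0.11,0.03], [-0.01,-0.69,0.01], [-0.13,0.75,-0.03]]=v @ [[0.24, 0.91, -0.18], [-0.79, -1.13, -0.46], [-0.74, 1.58, -0.45]]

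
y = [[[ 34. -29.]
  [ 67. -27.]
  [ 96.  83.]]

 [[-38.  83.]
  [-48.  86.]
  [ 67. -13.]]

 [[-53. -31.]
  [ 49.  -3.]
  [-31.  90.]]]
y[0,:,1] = [-29.0, -27.0, 83.0]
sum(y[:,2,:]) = 292.0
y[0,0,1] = -29.0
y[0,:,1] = [-29.0, -27.0, 83.0]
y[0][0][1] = -29.0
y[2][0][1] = -31.0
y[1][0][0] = -38.0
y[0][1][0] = 67.0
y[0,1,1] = -27.0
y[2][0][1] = -31.0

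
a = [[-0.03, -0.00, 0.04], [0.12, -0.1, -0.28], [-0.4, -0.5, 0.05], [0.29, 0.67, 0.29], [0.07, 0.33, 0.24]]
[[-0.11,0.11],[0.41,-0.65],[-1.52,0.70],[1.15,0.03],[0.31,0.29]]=a @ [[2.76, -2.1],  [0.77, 0.41],  [-0.56, 1.27]]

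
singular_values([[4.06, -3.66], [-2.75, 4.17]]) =[7.35, 0.93]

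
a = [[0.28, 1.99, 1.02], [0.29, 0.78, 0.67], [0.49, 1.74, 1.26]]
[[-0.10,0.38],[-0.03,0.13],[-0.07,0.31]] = a @ [[-0.06, -0.11], [-0.09, 0.20], [0.09, 0.01]]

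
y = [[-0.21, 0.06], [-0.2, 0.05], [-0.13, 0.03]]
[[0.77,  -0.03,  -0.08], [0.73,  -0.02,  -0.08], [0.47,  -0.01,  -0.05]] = y@[[-3.37, -0.42, 0.54], [1.02, -2.05, 0.63]]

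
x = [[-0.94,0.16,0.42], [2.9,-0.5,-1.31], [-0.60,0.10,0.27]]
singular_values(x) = [3.45, 0.0, 0.0]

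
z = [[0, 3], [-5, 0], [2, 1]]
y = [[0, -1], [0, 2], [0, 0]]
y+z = [[0, 2], [-5, 2], [2, 1]]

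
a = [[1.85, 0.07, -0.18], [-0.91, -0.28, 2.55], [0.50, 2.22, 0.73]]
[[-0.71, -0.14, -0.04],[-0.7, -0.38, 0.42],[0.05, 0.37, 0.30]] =a @ [[-0.43, -0.1, -0.01], [0.25, 0.24, 0.08], [-0.4, -0.16, 0.17]]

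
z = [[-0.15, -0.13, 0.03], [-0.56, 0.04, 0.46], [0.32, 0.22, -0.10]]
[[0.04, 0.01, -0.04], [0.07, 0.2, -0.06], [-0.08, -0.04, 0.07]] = z @ [[-0.11, -0.17, 0.21], [-0.21, 0.15, 0.06], [0.03, 0.21, 0.11]]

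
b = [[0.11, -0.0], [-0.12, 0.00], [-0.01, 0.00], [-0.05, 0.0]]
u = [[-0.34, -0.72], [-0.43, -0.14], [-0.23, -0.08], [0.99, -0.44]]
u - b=[[-0.45, -0.72], [-0.31, -0.14], [-0.22, -0.08], [1.04, -0.44]]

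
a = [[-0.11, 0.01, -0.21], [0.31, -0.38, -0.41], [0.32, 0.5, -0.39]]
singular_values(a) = [0.74, 0.61, 0.21]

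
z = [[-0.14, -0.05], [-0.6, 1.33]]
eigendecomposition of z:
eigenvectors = [[-0.93, 0.03], [-0.37, -1.0]]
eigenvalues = [-0.16, 1.35]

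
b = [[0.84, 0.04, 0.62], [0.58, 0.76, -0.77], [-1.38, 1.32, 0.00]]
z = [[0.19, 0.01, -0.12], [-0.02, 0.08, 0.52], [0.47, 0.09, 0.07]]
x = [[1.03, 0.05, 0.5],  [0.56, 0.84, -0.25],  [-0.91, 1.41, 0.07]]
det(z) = -0.00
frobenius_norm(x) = 2.28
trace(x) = 1.94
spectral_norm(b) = 2.02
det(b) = 2.02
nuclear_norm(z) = 1.06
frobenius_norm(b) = 2.50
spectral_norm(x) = 1.81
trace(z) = 0.34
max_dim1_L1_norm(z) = 0.63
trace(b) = 1.60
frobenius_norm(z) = 0.75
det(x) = 1.21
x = z + b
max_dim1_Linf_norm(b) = 1.38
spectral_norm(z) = 0.55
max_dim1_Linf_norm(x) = 1.41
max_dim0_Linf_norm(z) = 0.52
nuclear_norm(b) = 4.06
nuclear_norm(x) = 3.62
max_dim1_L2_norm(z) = 0.53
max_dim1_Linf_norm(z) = 0.52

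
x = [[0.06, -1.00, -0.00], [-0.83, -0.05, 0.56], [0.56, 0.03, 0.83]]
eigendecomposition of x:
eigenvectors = [[0.67+0.00j, 0.11+0.51j, 0.11-0.51j], [0.71+0.00j, 0.11-0.48j, (0.11+0.48j)], [-0.22+0.00j, 0.69+0.00j, (0.69-0j)]]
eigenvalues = [(-1+0j), (0.92+0.39j), (0.92-0.39j)]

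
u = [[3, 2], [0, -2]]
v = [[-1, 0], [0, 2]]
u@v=[[-3, 4], [0, -4]]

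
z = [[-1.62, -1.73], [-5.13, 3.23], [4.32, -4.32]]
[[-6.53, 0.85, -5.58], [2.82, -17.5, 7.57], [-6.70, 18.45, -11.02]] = z @ [[1.15, 1.95, 0.35], [2.70, -2.32, 2.9]]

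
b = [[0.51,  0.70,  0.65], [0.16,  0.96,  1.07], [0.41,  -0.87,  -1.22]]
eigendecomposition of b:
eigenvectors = [[-0.15, 0.78, 0.27], [-0.51, 0.62, -0.75], [0.85, -0.1, 0.61]]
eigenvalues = [-0.77, 0.99, 0.03]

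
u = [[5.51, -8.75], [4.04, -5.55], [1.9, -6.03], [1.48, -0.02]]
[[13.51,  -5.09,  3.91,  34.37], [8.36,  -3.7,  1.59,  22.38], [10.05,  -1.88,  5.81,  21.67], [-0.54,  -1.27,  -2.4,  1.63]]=u @ [[-0.39, -0.86, -1.64, 1.06],[-1.79, 0.04, -1.48, -3.26]]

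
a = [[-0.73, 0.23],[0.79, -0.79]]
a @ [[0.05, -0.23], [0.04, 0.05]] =[[-0.03, 0.18], [0.01, -0.22]]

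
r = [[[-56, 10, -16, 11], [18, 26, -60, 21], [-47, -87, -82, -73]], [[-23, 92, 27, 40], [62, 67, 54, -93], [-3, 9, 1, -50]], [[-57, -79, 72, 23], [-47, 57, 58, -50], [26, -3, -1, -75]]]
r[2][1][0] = -47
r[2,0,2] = 72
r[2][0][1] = -79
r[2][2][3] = -75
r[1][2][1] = 9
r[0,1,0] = 18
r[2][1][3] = -50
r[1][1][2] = 54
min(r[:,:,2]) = -82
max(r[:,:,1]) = 92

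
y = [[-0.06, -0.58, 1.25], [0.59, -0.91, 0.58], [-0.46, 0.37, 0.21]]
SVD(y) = [[0.75, -0.55, -0.38],[0.66, 0.52, 0.55],[-0.1, -0.66, 0.75]] @ diag([1.7225142875485833, 0.9168666192833252, 0.00036281532883932063]) @ [[0.23, -0.62, 0.75], [0.7, -0.43, -0.57], [0.68, 0.65, 0.34]]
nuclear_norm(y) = 2.64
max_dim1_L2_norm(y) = 1.38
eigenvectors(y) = [[-0.77+0.00j,  (-0.77-0j),  0.68+0.00j],  [-0.49+0.33j,  -0.49-0.33j,  (0.65+0j)],  [-0.03-0.24j,  -0.03+0.24j,  (0.34+0j)]]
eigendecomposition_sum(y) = [[-0.03+0.73j,(-0.29-0.63j),(0.62-0.25j)], [0.30+0.48j,-0.46-0.28j,0.29-0.43j], [-0.23+0.02j,0.18-0.12j,(0.1+0.18j)]] + [[(-0.03-0.73j), -0.29+0.63j, 0.62+0.25j],[(0.3-0.48j), -0.46+0.28j, 0.29+0.43j],[-0.23-0.02j, (0.18+0.12j), 0.10-0.18j]] + [[-0.00+0.00j, -0j, -0j], [-0.00+0.00j, -0j, 0.00-0.00j], [(-0+0j), -0j, 0.00-0.00j]]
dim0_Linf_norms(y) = [0.59, 0.91, 1.25]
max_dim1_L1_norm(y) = 2.08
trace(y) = -0.76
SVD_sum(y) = [[0.29,-0.8,0.96], [0.26,-0.70,0.85], [-0.04,0.11,-0.13]] + [[-0.35, 0.22, 0.29],[0.33, -0.21, -0.27],[-0.42, 0.26, 0.34]] + [[-0.00, -0.0, -0.00], [0.0, 0.0, 0.00], [0.0, 0.0, 0.0]]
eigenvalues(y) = [(-0.38+0.64j), (-0.38-0.64j), 0j]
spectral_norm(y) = 1.72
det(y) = 0.00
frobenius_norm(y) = 1.95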